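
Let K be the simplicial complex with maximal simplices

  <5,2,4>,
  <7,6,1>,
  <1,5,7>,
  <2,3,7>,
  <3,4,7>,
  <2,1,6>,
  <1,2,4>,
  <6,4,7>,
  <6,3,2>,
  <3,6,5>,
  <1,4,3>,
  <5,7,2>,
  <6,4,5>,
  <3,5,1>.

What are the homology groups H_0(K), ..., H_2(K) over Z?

We work with the vertex ordering 1 < 2 < 3 < 4 < 5 < 6 < 7. The simplices of K, each written with vertices in increasing order, are:

  0-simplices (7): [1], [2], [3], [4], [5], [6], [7]
  1-simplices (21): [1,2], [1,3], [1,4], [1,5], [1,6], [1,7], [2,3], [2,4], [2,5], [2,6], [2,7], [3,4], [3,5], [3,6], [3,7], [4,5], [4,6], [4,7], [5,6], [5,7], [6,7]
  2-simplices (14): [1,2,4], [1,2,6], [1,3,4], [1,3,5], [1,5,7], [1,6,7], [2,3,6], [2,3,7], [2,4,5], [2,5,7], [3,4,7], [3,5,6], [4,5,6], [4,6,7]

so the chain groups are C_0 ≅ Z^7, C_1 ≅ Z^21, C_2 ≅ Z^14.

The boundary map ∂_1: C_1 → C_0 is given by ∂[p,q] = [q] − [p].
This gives a 7×21 integer matrix of rank 6; reducing to Smith normal form yields diagonal entries (1,1,1,1,1,1).

The boundary map ∂_2: C_2 → C_1 maps a triangle to the signed sum of its edges. For instance
  ∂[3,4,7] = [4,7] − [3,7] + [3,4],
  ∂[1,6,7] = [6,7] − [1,7] + [1,6].
The resulting 21×14 matrix has rank 13, and its Smith normal form has invariant factors (1,1,1,1,1,1,1,1,1,1,1,1,1).

Reading off H_k = ker ∂_k / im ∂_{k+1}:

  H_0: rank C_0 − rank ∂_1 = 7 − 6 = 1, and the invariant factors of ∂_1 are all 1, so H_0 ≅ Z.
  H_1: rank ker ∂_1 − rank ∂_2 = (21 − 6) − 13 = 2, and the invariant factors of ∂_2 are all 1, so H_1 ≅ Z^2.
  H_2: rank ker ∂_2 − rank ∂_3 = (14 − 13) − 0 = 1, and there is no ∂_3, so H_2 ≅ Z.

(K is a triangulation of the torus T^2.)

H_0 ≅ Z,  H_1 ≅ Z^2,  H_2 ≅ Z.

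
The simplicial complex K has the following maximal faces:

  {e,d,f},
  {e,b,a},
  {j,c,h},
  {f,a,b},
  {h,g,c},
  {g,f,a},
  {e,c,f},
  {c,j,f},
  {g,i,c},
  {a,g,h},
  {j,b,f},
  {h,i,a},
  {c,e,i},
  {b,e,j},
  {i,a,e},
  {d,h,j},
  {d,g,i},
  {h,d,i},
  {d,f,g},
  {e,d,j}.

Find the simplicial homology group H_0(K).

K has 10 vertices, 30 edges, 20 triangles.
rank ∂_0 = 0, rank ∂_1 = 9 ⇒ b_0 = 10 − 0 − 9 = 1; all invariant factors of ∂_1 are 1 so no torsion. So H_0 = Z.

H_0 = Z.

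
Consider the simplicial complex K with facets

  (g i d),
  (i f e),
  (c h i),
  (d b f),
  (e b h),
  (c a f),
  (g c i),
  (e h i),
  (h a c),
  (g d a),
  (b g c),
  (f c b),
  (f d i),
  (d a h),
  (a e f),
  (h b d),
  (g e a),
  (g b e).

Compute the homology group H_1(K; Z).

H_1 = Z^2.

Fix the vertex order a < b < c < d < e < f < g < h < i and write every simplex with vertices in increasing order. Then dim K = 2 and the simplices of K are:

  0-simplices (9): a, b, c, d, e, f, g, h, i
  1-simplices (27): ac, ad, ae, af, ag, ah, bc, bd, be, bf, bg, bh, cf, cg, ch, ci, df, dg, dh, di, ef, eg, eh, ei, fi, gi, hi
  2-simplices (18): acf, ach, adg, adh, aef, aeg, bcf, bcg, bdf, bdh, beg, beh, cgi, chi, dfi, dgi, efi, ehi

giving chain groups C_0 ≅ Z^9, C_1 ≅ Z^27, C_2 ≅ Z^18.

Boundary ∂_1: C_1 → C_0 sends each edge [p,q] (with p < q) to q − p. For instance
  ∂bf = f − b.
The 9×27 boundary matrix has rank 8 and Smith normal form diag(1,1,1,1,1,1,1,1).

The boundary map ∂_2: C_2 → C_1 sends each 2-simplex [p,q,r] to [q,r] − [p,r] + [p,q]. For instance
  ∂bdf = df − bf + bd,
  ∂beh = eh − bh + be.
This gives a 27×18 integer matrix of rank 17; reducing to Smith normal form yields diagonal entries (1,1,1,1,1,1,1,1,1,1,1,1,1,1,1,1,1).

Reading off H_k = ker ∂_k / im ∂_{k+1}:

  H_1: rank ker ∂_1 − rank ∂_2 = (27 − 8) − 17 = 2, and the invariant factors of ∂_2 are all 1, so H_1 ≅ Z^2.

(K is a triangulation of the torus T^2.)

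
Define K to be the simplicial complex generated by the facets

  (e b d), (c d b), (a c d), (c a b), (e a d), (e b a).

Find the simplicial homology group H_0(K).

H_0 ≅ Z.

Take the total order a < b < c < d < e on the vertex set. Then K (dimension 2) consists of the simplices:

  0-simplices (5): a, b, c, d, e
  1-simplices (9): ab, ac, ad, ae, bc, bd, be, cd, de
  2-simplices (6): abc, abe, acd, ade, bcd, bde

Hence C_0 ≅ Z^5, C_1 ≅ Z^9, C_2 ≅ Z^6.

∂_1: C_1 → C_0 is given by ∂[p,q] = [q] − [p].
The resulting 5×9 matrix has rank 4, and its Smith normal form has invariant factors (1,1,1,1).

The boundary map ∂_2: C_2 → C_1 maps a triangle to the signed sum of its edges. For instance
  ∂acd = cd − ad + ac,
  ∂ade = de − ae + ad.
The 9×6 boundary matrix has rank 5 and Smith normal form diag(1,1,1,1,1).

Reading off H_k = ker ∂_k / im ∂_{k+1}:

  H_0: rank C_0 − rank ∂_1 = 5 − 4 = 1, and the invariant factors of ∂_1 are all 1, so H_0 = Z.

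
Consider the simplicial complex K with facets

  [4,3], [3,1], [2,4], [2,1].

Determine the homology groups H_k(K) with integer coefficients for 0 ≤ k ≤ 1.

Order the vertices as 1 < 2 < 3 < 4. Listing each simplex with vertices in this order, K has dimension 1 with simplices:

  0-simplices (4): [1], [2], [3], [4]
  1-simplices (4): [1,2], [1,3], [2,4], [3,4]

giving chain groups C_0 ≅ Z^4, C_1 ≅ Z^4.

Boundary ∂_1: C_1 → C_0 sends each edge [p,q] (with p < q) to q − p. For instance
  ∂[1,3] = [3] − [1].
This gives a 4×4 integer matrix of rank 3; reducing to Smith normal form yields diagonal entries (1,1,1).

Reading off H_k = ker ∂_k / im ∂_{k+1}:

  H_0: rank C_0 − rank ∂_1 = 4 − 3 = 1, and the invariant factors of ∂_1 are all 1, so H_0 ≅ Z.
  H_1: rank ker ∂_1 − rank ∂_2 = (4 − 3) − 0 = 1, and there is no ∂_2, so H_1 ≅ Z.

As a check, the Euler characteristic is 4 − 4 = 0, which agrees with 1 − 1 = 0.
(K is a triangulation of the circle S^1.)

H_0 ≅ Z,  H_1 ≅ Z.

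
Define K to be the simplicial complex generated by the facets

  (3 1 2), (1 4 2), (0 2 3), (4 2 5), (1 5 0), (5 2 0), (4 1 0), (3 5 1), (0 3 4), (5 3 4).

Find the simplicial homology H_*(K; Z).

Take the total order 0 < 1 < 2 < 3 < 4 < 5 on the vertex set. Then K (dimension 2) consists of the simplices:

  0-simplices (6): [0], [1], [2], [3], [4], [5]
  1-simplices (15): [0,1], [0,2], [0,3], [0,4], [0,5], [1,2], [1,3], [1,4], [1,5], [2,3], [2,4], [2,5], [3,4], [3,5], [4,5]
  2-simplices (10): [0,1,4], [0,1,5], [0,2,3], [0,2,5], [0,3,4], [1,2,3], [1,2,4], [1,3,5], [2,4,5], [3,4,5]

Hence C_0 ≅ Z^6, C_1 ≅ Z^15, C_2 ≅ Z^10.

∂_1: C_1 → C_0 maps an edge to its endpoints' difference, ∂[p,q] = q − p.
The 6×15 boundary matrix has rank 5 and Smith normal form diag(1,1,1,1,1).

Boundary ∂_2: C_2 → C_1 acts by ∂[p,q,r] = [q,r] − [p,r] + [p,q]. For instance
  ∂[1,2,4] = [2,4] − [1,4] + [1,2],
  ∂[0,1,5] = [1,5] − [0,5] + [0,1].
The resulting 15×10 matrix has rank 10, and its Smith normal form has invariant factors (1,1,1,1,1,1,1,1,1,2).

Now H_k = ker ∂_k / im ∂_{k+1}, so:

  H_0: rank C_0 − rank ∂_1 = 6 − 5 = 1, and the invariant factors of ∂_1 are all 1, so H_0 = Z.
  H_1: rank ker ∂_1 − rank ∂_2 = (15 − 5) − 10 = 0, and ∂_2 has invariant factor 2 > 1, so H_1 = Z/2.
  H_2: rank ker ∂_2 − rank ∂_3 = (10 − 10) − 0 = 0, and there is no ∂_3, so H_2 = 0.

H_0 = Z,  H_1 = Z/2,  H_2 = 0.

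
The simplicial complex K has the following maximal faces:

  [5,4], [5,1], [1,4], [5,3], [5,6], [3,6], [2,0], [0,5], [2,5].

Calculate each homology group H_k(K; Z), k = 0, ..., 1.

H_0 ≅ Z,  H_1 ≅ Z^3.

Take the total order 0 < 1 < 2 < 3 < 4 < 5 < 6 on the vertex set. Then K (dimension 1) consists of the simplices:

  0-simplices (7): [0], [1], [2], [3], [4], [5], [6]
  1-simplices (9): [0,2], [0,5], [1,4], [1,5], [2,5], [3,5], [3,6], [4,5], [5,6]

Hence C_0 ≅ Z^7, C_1 ≅ Z^9.

Boundary ∂_1: C_1 → C_0 maps an edge to its endpoints' difference, ∂[p,q] = q − p. For instance
  ∂[5,6] = [6] − [5].
The 7×9 boundary matrix has rank 6 and Smith normal form diag(1,1,1,1,1,1).

From H_k ≅ ker(∂_k) / im(∂_{k+1}) we obtain:

  H_0: rank C_0 − rank ∂_1 = 7 − 6 = 1, and the invariant factors of ∂_1 are all 1, so H_0 = Z.
  H_1: rank ker ∂_1 − rank ∂_2 = (9 − 6) − 0 = 3, and there is no ∂_2, so H_1 = Z^3.

(K is a triangulation of a wedge of 3 circles.)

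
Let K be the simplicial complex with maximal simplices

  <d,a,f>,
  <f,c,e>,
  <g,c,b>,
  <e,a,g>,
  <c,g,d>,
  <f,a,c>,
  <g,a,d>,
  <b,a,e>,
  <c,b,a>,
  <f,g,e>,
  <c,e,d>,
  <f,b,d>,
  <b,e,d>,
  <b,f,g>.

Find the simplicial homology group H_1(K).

We work with the vertex ordering a < b < c < d < e < f < g. The simplices of K, each written with vertices in increasing order, are:

  0-simplices (7): a, b, c, d, e, f, g
  1-simplices (21): ab, ac, ad, ae, af, ag, bc, bd, be, bf, bg, cd, ce, cf, cg, de, df, dg, ef, eg, fg
  2-simplices (14): abc, abe, acf, adf, adg, aeg, bcg, bde, bdf, bfg, cde, cdg, cef, efg

giving chain groups C_0 ≅ Z^7, C_1 ≅ Z^21, C_2 ≅ Z^14.

The boundary map ∂_1: C_1 → C_0 maps an edge to its endpoints' difference, ∂[p,q] = q − p.
As a 7×21 matrix over Z this has rank 6, with invariant factors (1,1,1,1,1,1).

The boundary map ∂_2: C_2 → C_1 acts by ∂[p,q,r] = [q,r] − [p,r] + [p,q]. For instance
  ∂efg = fg − eg + ef,
  ∂bcg = cg − bg + bc.
The 21×14 boundary matrix has rank 13 and Smith normal form diag(1,1,1,1,1,1,1,1,1,1,1,1,1).

From H_k ≅ ker(∂_k) / im(∂_{k+1}) we obtain:

  H_1: rank ker ∂_1 − rank ∂_2 = (21 − 6) − 13 = 2, and the invariant factors of ∂_2 are all 1, so H_1 = Z^2.

H_1 ≅ Z^2.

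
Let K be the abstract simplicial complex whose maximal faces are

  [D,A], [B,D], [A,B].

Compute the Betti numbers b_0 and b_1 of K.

b_0 = 1, b_1 = 1.

Order the vertices as A < B < D. Listing each simplex with vertices in this order, K has dimension 1 with simplices:

  0-simplices (3): A, B, D
  1-simplices (3): AB, AD, BD

Hence C_0 ≅ Z^3, C_1 ≅ Z^3.

∂_1: C_1 → C_0 maps an edge to its endpoints' difference, ∂[p,q] = q − p. For instance
  ∂AD = D − A.
The resulting 3×3 matrix has rank 2, and its Smith normal form has invariant factors (1,1).

From H_k ≅ ker(∂_k) / im(∂_{k+1}) we obtain:

  H_0: rank C_0 − rank ∂_1 = 3 − 2 = 1, and the invariant factors of ∂_1 are all 1, so H_0 ≅ Z.
  H_1: rank ker ∂_1 − rank ∂_2 = (3 − 2) − 0 = 1, and there is no ∂_2, so H_1 ≅ Z.

As a check, the Euler characteristic is 3 − 3 = 0, which agrees with 1 − 1 = 0.
(K is a triangulation of the circle S^1.)

Hence the Betti numbers are b_0 = 1, b_1 = 1.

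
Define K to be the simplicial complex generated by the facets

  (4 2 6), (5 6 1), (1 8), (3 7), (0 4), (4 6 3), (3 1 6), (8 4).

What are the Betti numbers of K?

b_0 = 1, b_1 = 1, b_2 = 0.

K has 9 vertices, 13 edges, 4 triangles.
rank ∂_0 = 0, rank ∂_1 = 8 ⇒ b_0 = 9 − 0 − 8 = 1; all invariant factors of ∂_1 are 1 so no torsion. So H_0 ≅ Z.
rank ∂_1 = 8, rank ∂_2 = 4 ⇒ b_1 = 13 − 8 − 4 = 1; all invariant factors of ∂_2 are 1 so no torsion. So H_1 ≅ Z.
rank ∂_2 = 4, rank ∂_3 = 0 ⇒ b_2 = 4 − 4 − 0 = 0. So H_2 ≅ 0.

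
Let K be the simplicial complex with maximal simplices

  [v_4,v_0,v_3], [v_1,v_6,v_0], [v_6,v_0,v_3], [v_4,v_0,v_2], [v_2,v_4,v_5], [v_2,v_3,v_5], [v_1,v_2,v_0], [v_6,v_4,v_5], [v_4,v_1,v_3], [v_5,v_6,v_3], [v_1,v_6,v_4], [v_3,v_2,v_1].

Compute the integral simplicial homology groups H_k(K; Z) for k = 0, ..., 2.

H_0 = Z,  H_1 = Z/2,  H_2 = 0.

We work with the vertex ordering v_0 < v_1 < v_2 < v_3 < v_4 < v_5 < v_6. The simplices of K, each written with vertices in increasing order, are:

  0-simplices (7): [v_0], [v_1], [v_2], [v_3], [v_4], [v_5], [v_6]
  1-simplices (18): (18 of them)
  2-simplices (12): (12 of them)

Hence C_0 ≅ Z^7, C_1 ≅ Z^18, C_2 ≅ Z^12.

Boundary ∂_1: C_1 → C_0 is given by ∂[p,q] = [q] − [p]. For instance
  ∂[v_2,v_3] = [v_3] − [v_2].
The 7×18 boundary matrix has rank 6 and Smith normal form diag(1,1,1,1,1,1).

The boundary map ∂_2: C_2 → C_1 maps a triangle to the signed sum of its edges. For instance
  ∂[v_0,v_3,v_4] = [v_3,v_4] − [v_0,v_4] + [v_0,v_3],
  ∂[v_1,v_3,v_4] = [v_3,v_4] − [v_1,v_4] + [v_1,v_3].
The resulting 18×12 matrix has rank 12, and its Smith normal form has invariant factors (1,1,1,1,1,1,1,1,1,1,1,2).

Computing H_k = (kernel of ∂_k) / (image of ∂_{k+1}):

  H_0: rank C_0 − rank ∂_1 = 7 − 6 = 1, and the invariant factors of ∂_1 are all 1, so H_0 = Z.
  H_1: rank ker ∂_1 − rank ∂_2 = (18 − 6) − 12 = 0, and ∂_2 has invariant factor 2 > 1, so H_1 = Z/2.
  H_2: rank ker ∂_2 − rank ∂_3 = (12 − 12) − 0 = 0, and there is no ∂_3, so H_2 = 0.

(K is a triangulation of the real projective plane RP^2.)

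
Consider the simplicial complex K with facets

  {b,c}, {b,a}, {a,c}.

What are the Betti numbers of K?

b_0 = 1, b_1 = 1.

We work with the vertex ordering a < b < c. The simplices of K, each written with vertices in increasing order, are:

  0-simplices (3): a, b, c
  1-simplices (3): ab, ac, bc

giving chain groups C_0 ≅ Z^3, C_1 ≅ Z^3.

The boundary map ∂_1: C_1 → C_0 is given by ∂[p,q] = [q] − [p]. For instance
  ∂ab = b − a.
The resulting 3×3 matrix has rank 2, and its Smith normal form has invariant factors (1,1).

Now H_k = ker ∂_k / im ∂_{k+1}, so:

  H_0: rank C_0 − rank ∂_1 = 3 − 2 = 1, and the invariant factors of ∂_1 are all 1, so H_0 ≅ Z.
  H_1: rank ker ∂_1 − rank ∂_2 = (3 − 2) − 0 = 1, and there is no ∂_2, so H_1 ≅ Z.

Hence the Betti numbers are b_0 = 1, b_1 = 1.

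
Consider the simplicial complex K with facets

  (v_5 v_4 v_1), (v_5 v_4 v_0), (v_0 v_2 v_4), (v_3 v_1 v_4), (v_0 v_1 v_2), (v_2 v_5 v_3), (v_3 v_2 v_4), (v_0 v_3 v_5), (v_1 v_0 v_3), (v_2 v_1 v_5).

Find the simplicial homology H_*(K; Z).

H_0 ≅ Z,  H_1 ≅ Z/2,  H_2 = 0.

Fix the vertex order v_0 < v_1 < v_2 < v_3 < v_4 < v_5 and write every simplex with vertices in increasing order. Then dim K = 2 and the simplices of K are:

  0-simplices (6): [v_0], [v_1], [v_2], [v_3], [v_4], [v_5]
  1-simplices (15): (15 of them)
  2-simplices (10): [v_0,v_1,v_2], [v_0,v_1,v_3], [v_0,v_2,v_4], [v_0,v_3,v_5], [v_0,v_4,v_5], [v_1,v_2,v_5], [v_1,v_3,v_4], [v_1,v_4,v_5], [v_2,v_3,v_4], [v_2,v_3,v_5]

Hence C_0 ≅ Z^6, C_1 ≅ Z^15, C_2 ≅ Z^10.

The boundary map ∂_1: C_1 → C_0 is given by ∂[p,q] = [q] − [p].
As a 6×15 matrix over Z this has rank 5, with invariant factors (1,1,1,1,1).

The boundary map ∂_2: C_2 → C_1 acts by ∂[p,q,r] = [q,r] − [p,r] + [p,q]. For instance
  ∂[v_2,v_3,v_4] = [v_3,v_4] − [v_2,v_4] + [v_2,v_3],
  ∂[v_1,v_2,v_5] = [v_2,v_5] − [v_1,v_5] + [v_1,v_2].
As a 15×10 matrix over Z this has rank 10, with invariant factors (1,1,1,1,1,1,1,1,1,2).

Computing H_k = (kernel of ∂_k) / (image of ∂_{k+1}):

  H_0: rank C_0 − rank ∂_1 = 6 − 5 = 1, and the invariant factors of ∂_1 are all 1, so H_0 = Z.
  H_1: rank ker ∂_1 − rank ∂_2 = (15 − 5) − 10 = 0, and ∂_2 has invariant factor 2 > 1, so H_1 = Z/2.
  H_2: rank ker ∂_2 − rank ∂_3 = (10 − 10) − 0 = 0, and there is no ∂_3, so H_2 = 0.

As a check, the Euler characteristic is 6 − 15 + 10 = 1, which agrees with 1 − 0 + 0 = 1.
(K is a triangulation of the real projective plane RP^2.)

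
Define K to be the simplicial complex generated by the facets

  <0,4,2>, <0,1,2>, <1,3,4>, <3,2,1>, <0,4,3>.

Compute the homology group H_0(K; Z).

We work with the vertex ordering 0 < 1 < 2 < 3 < 4. The simplices of K, each written with vertices in increasing order, are:

  0-simplices (5): [0], [1], [2], [3], [4]
  1-simplices (10): [0,1], [0,2], [0,3], [0,4], [1,2], [1,3], [1,4], [2,3], [2,4], [3,4]
  2-simplices (5): [0,1,2], [0,2,4], [0,3,4], [1,2,3], [1,3,4]

giving chain groups C_0 ≅ Z^5, C_1 ≅ Z^10, C_2 ≅ Z^5.

The boundary map ∂_1: C_1 → C_0 is given by ∂[p,q] = [q] − [p].
This gives a 5×10 integer matrix of rank 4; reducing to Smith normal form yields diagonal entries (1,1,1,1).

The boundary map ∂_2: C_2 → C_1 sends each 2-simplex [p,q,r] to [q,r] − [p,r] + [p,q]. For instance
  ∂[0,1,2] = [1,2] − [0,2] + [0,1],
  ∂[0,3,4] = [3,4] − [0,4] + [0,3].
As a 10×5 matrix over Z this has rank 5, with invariant factors (1,1,1,1,1).

Now H_k = ker ∂_k / im ∂_{k+1}, so:

  H_0: rank C_0 − rank ∂_1 = 5 − 4 = 1, and the invariant factors of ∂_1 are all 1, so H_0 ≅ Z.

H_0 = Z.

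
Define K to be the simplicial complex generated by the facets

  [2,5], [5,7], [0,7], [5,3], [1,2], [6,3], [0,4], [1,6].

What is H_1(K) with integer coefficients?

Order the vertices as 0 < 1 < 2 < 3 < 4 < 5 < 6 < 7. Listing each simplex with vertices in this order, K has dimension 1 with simplices:

  0-simplices (8): [0], [1], [2], [3], [4], [5], [6], [7]
  1-simplices (8): [0,4], [0,7], [1,2], [1,6], [2,5], [3,5], [3,6], [5,7]

giving chain groups C_0 ≅ Z^8, C_1 ≅ Z^8.

Boundary ∂_1: C_1 → C_0 is given by ∂[p,q] = [q] − [p]. For instance
  ∂[3,6] = [6] − [3].
The resulting 8×8 matrix has rank 7, and its Smith normal form has invariant factors (1,1,1,1,1,1,1).

From H_k ≅ ker(∂_k) / im(∂_{k+1}) we obtain:

  H_1: rank ker ∂_1 − rank ∂_2 = (8 − 7) − 0 = 1, and there is no ∂_2, so H_1 ≅ Z.

H_1 ≅ Z.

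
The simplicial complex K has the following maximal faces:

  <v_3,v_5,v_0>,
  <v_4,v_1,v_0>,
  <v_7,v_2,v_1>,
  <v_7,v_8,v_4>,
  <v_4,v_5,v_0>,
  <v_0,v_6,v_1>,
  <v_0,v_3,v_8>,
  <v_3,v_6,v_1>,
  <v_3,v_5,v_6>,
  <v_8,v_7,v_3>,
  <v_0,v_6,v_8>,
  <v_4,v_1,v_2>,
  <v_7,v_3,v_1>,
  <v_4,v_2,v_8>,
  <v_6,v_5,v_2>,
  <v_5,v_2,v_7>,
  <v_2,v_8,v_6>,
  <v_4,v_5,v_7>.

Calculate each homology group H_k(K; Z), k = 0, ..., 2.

Take the total order v_0 < v_1 < v_2 < v_3 < v_4 < v_5 < v_6 < v_7 < v_8 on the vertex set. Then K (dimension 2) consists of the simplices:

  0-simplices (9): [v_0], [v_1], [v_2], [v_3], [v_4], [v_5], [v_6], [v_7], [v_8]
  1-simplices (27): (27 of them)
  2-simplices (18): (18 of them)

so the chain groups are C_0 ≅ Z^9, C_1 ≅ Z^27, C_2 ≅ Z^18.

The boundary map ∂_1: C_1 → C_0 sends each edge [p,q] (with p < q) to q − p. For instance
  ∂[v_1,v_4] = [v_4] − [v_1].
The resulting 9×27 matrix has rank 8, and its Smith normal form has invariant factors (1,1,1,1,1,1,1,1).

∂_2: C_2 → C_1 acts by ∂[p,q,r] = [q,r] − [p,r] + [p,q]. For instance
  ∂[v_1,v_3,v_7] = [v_3,v_7] − [v_1,v_7] + [v_1,v_3],
  ∂[v_0,v_3,v_8] = [v_3,v_8] − [v_0,v_8] + [v_0,v_3].
This gives a 27×18 integer matrix of rank 18; reducing to Smith normal form yields diagonal entries (1,1,1,1,1,1,1,1,1,1,1,1,1,1,1,1,1,2).

Reading off H_k = ker ∂_k / im ∂_{k+1}:

  H_0: rank C_0 − rank ∂_1 = 9 − 8 = 1, and the invariant factors of ∂_1 are all 1, so H_0 = Z.
  H_1: rank ker ∂_1 − rank ∂_2 = (27 − 8) − 18 = 1, and ∂_2 has invariant factor 2 > 1, so H_1 = Z × Z/2.
  H_2: rank ker ∂_2 − rank ∂_3 = (18 − 18) − 0 = 0, and there is no ∂_3, so H_2 = 0.

As a check, the Euler characteristic is 9 − 27 + 18 = 0, which agrees with 1 − 1 + 0 = 0.

H_0 ≅ Z,  H_1 ≅ Z × Z/2,  H_2 = 0.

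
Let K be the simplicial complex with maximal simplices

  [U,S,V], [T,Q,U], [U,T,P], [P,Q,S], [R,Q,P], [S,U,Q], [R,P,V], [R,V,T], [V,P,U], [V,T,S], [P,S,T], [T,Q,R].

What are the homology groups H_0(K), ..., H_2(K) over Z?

H_0 ≅ Z,  H_1 ≅ Z/2,  H_2 = 0.

Order the vertices as P < Q < R < S < T < U < V. Listing each simplex with vertices in this order, K has dimension 2 with simplices:

  0-simplices (7): P, Q, R, S, T, U, V
  1-simplices (18): PQ, PR, PS, PT, PU, PV, QR, QS, QT, QU, RT, RV, ST, SU, SV, TU, TV, UV
  2-simplices (12): PQR, PQS, PRV, PST, PTU, PUV, QRT, QSU, QTU, RTV, STV, SUV

giving chain groups C_0 ≅ Z^7, C_1 ≅ Z^18, C_2 ≅ Z^12.

The boundary map ∂_1: C_1 → C_0 maps an edge to its endpoints' difference, ∂[p,q] = q − p. For instance
  ∂PQ = Q − P.
This gives a 7×18 integer matrix of rank 6; reducing to Smith normal form yields diagonal entries (1,1,1,1,1,1).

Boundary ∂_2: C_2 → C_1 sends each 2-simplex [p,q,r] to [q,r] − [p,r] + [p,q]. For instance
  ∂PQR = QR − PR + PQ,
  ∂SUV = UV − SV + SU.
The 18×12 boundary matrix has rank 12 and Smith normal form diag(1,1,1,1,1,1,1,1,1,1,1,2).

Computing H_k = (kernel of ∂_k) / (image of ∂_{k+1}):

  H_0: rank C_0 − rank ∂_1 = 7 − 6 = 1, and the invariant factors of ∂_1 are all 1, so H_0 ≅ Z.
  H_1: rank ker ∂_1 − rank ∂_2 = (18 − 6) − 12 = 0, and ∂_2 has invariant factor 2 > 1, so H_1 ≅ Z/2.
  H_2: rank ker ∂_2 − rank ∂_3 = (12 − 12) − 0 = 0, and there is no ∂_3, so H_2 ≅ 0.

As a check, the Euler characteristic is 7 − 18 + 12 = 1, which agrees with 1 − 0 + 0 = 1.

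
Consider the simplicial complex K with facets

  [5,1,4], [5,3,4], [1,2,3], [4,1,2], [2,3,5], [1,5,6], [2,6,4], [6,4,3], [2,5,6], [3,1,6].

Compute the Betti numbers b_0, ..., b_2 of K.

b_0 = 1, b_1 = 0, b_2 = 0.

Take the total order 1 < 2 < 3 < 4 < 5 < 6 on the vertex set. Then K (dimension 2) consists of the simplices:

  0-simplices (6): [1], [2], [3], [4], [5], [6]
  1-simplices (15): [1,2], [1,3], [1,4], [1,5], [1,6], [2,3], [2,4], [2,5], [2,6], [3,4], [3,5], [3,6], [4,5], [4,6], [5,6]
  2-simplices (10): [1,2,3], [1,2,4], [1,3,6], [1,4,5], [1,5,6], [2,3,5], [2,4,6], [2,5,6], [3,4,5], [3,4,6]

so the chain groups are C_0 ≅ Z^6, C_1 ≅ Z^15, C_2 ≅ Z^10.

The boundary map ∂_1: C_1 → C_0 is given by ∂[p,q] = [q] − [p].
The resulting 6×15 matrix has rank 5, and its Smith normal form has invariant factors (1,1,1,1,1).

The boundary map ∂_2: C_2 → C_1 maps a triangle to the signed sum of its edges. For instance
  ∂[1,5,6] = [5,6] − [1,6] + [1,5],
  ∂[3,4,6] = [4,6] − [3,6] + [3,4].
The resulting 15×10 matrix has rank 10, and its Smith normal form has invariant factors (1,1,1,1,1,1,1,1,1,2).

Computing H_k = (kernel of ∂_k) / (image of ∂_{k+1}):

  H_0: rank C_0 − rank ∂_1 = 6 − 5 = 1, and the invariant factors of ∂_1 are all 1, so H_0 = Z.
  H_1: rank ker ∂_1 − rank ∂_2 = (15 − 5) − 10 = 0, and ∂_2 has invariant factor 2 > 1, so H_1 = Z/2.
  H_2: rank ker ∂_2 − rank ∂_3 = (10 − 10) − 0 = 0, and there is no ∂_3, so H_2 = 0.

(K is a triangulation of the real projective plane RP^2.)

Hence the Betti numbers are b_0 = 1, b_1 = 0, b_2 = 0.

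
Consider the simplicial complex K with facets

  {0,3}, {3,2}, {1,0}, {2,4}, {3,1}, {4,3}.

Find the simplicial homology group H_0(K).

Fix the vertex order 0 < 1 < 2 < 3 < 4 and write every simplex with vertices in increasing order. Then dim K = 1 and the simplices of K are:

  0-simplices (5): [0], [1], [2], [3], [4]
  1-simplices (6): [0,1], [0,3], [1,3], [2,3], [2,4], [3,4]

Hence C_0 ≅ Z^5, C_1 ≅ Z^6.

Boundary ∂_1: C_1 → C_0 is given by ∂[p,q] = [q] − [p].
The 5×6 boundary matrix has rank 4 and Smith normal form diag(1,1,1,1).

Now H_k = ker ∂_k / im ∂_{k+1}, so:

  H_0: rank C_0 − rank ∂_1 = 5 − 4 = 1, and the invariant factors of ∂_1 are all 1, so H_0 ≅ Z.

H_0 = Z.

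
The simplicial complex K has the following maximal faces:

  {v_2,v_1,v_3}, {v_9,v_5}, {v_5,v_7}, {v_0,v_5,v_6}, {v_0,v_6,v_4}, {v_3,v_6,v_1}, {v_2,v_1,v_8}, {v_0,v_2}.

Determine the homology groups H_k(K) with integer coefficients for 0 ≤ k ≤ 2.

H_0 = Z,  H_1 = Z,  H_2 = 0.

K has 10 vertices, 15 edges, 5 triangles.
rank ∂_0 = 0, rank ∂_1 = 9 ⇒ b_0 = 10 − 0 − 9 = 1; all invariant factors of ∂_1 are 1 so no torsion. So H_0 ≅ Z.
rank ∂_1 = 9, rank ∂_2 = 5 ⇒ b_1 = 15 − 9 − 5 = 1; all invariant factors of ∂_2 are 1 so no torsion. So H_1 ≅ Z.
rank ∂_2 = 5, rank ∂_3 = 0 ⇒ b_2 = 5 − 5 − 0 = 0. So H_2 ≅ 0.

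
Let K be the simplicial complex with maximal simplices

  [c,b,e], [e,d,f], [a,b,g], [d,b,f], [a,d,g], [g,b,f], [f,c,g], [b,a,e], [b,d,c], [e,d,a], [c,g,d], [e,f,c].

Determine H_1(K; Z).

K has 7 vertices, 18 edges, 12 triangles.
rank ∂_1 = 6, rank ∂_2 = 12 ⇒ b_1 = 18 − 6 − 12 = 0; ∂_2 has invariant factor(s) [2] giving torsion. So H_1 = Z/2.

H_1 ≅ Z/2.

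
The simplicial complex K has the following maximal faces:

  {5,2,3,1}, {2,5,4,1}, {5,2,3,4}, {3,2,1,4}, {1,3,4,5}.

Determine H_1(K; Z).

We work with the vertex ordering 1 < 2 < 3 < 4 < 5. The simplices of K, each written with vertices in increasing order, are:

  0-simplices (5): [1], [2], [3], [4], [5]
  1-simplices (10): [1,2], [1,3], [1,4], [1,5], [2,3], [2,4], [2,5], [3,4], [3,5], [4,5]
  2-simplices (10): [1,2,3], [1,2,4], [1,2,5], [1,3,4], [1,3,5], [1,4,5], [2,3,4], [2,3,5], [2,4,5], [3,4,5]
  3-simplices (5): [1,2,3,4], [1,2,3,5], [1,2,4,5], [1,3,4,5], [2,3,4,5]

so the chain groups are C_0 ≅ Z^5, C_1 ≅ Z^10, C_2 ≅ Z^10, C_3 ≅ Z^5.

The boundary map ∂_1: C_1 → C_0 is given by ∂[p,q] = [q] − [p]. For instance
  ∂[1,5] = [5] − [1].
The resulting 5×10 matrix has rank 4, and its Smith normal form has invariant factors (1,1,1,1).

Boundary ∂_2: C_2 → C_1 acts by ∂[p,q,r] = [q,r] − [p,r] + [p,q]. For instance
  ∂[3,4,5] = [4,5] − [3,5] + [3,4],
  ∂[2,3,5] = [3,5] − [2,5] + [2,3].
As a 10×10 matrix over Z this has rank 6, with invariant factors (1,1,1,1,1,1).

∂_3: C_3 → C_2 sends each 3-simplex σ to the alternating sum Σ_i (−1)^i (σ with its i-th vertex removed). For instance
  ∂[1,3,4,5] = [3,4,5] − [1,4,5] + [1,3,5] − [1,3,4],
  ∂[2,3,4,5] = [3,4,5] − [2,4,5] + [2,3,5] − [2,3,4].
The 10×5 boundary matrix has rank 4 and Smith normal form diag(1,1,1,1).

From H_k ≅ ker(∂_k) / im(∂_{k+1}) we obtain:

  H_1: rank ker ∂_1 − rank ∂_2 = (10 − 4) − 6 = 0, and the invariant factors of ∂_2 are all 1, so H_1 = 0.

(K is a triangulation of the 3-sphere S^3.)

H_1 = 0.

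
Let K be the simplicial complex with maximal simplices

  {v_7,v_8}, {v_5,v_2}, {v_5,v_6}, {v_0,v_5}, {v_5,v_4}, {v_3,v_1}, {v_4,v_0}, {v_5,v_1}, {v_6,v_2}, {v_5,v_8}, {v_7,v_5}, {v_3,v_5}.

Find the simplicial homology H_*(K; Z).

We work with the vertex ordering v_0 < v_1 < v_2 < v_3 < v_4 < v_5 < v_6 < v_7 < v_8. The simplices of K, each written with vertices in increasing order, are:

  0-simplices (9): [v_0], [v_1], [v_2], [v_3], [v_4], [v_5], [v_6], [v_7], [v_8]
  1-simplices (12): [v_0,v_4], [v_0,v_5], [v_1,v_3], [v_1,v_5], [v_2,v_5], [v_2,v_6], [v_3,v_5], [v_4,v_5], [v_5,v_6], [v_5,v_7], [v_5,v_8], [v_7,v_8]

so the chain groups are C_0 ≅ Z^9, C_1 ≅ Z^12.

Boundary ∂_1: C_1 → C_0 is given by ∂[p,q] = [q] − [p]. For instance
  ∂[v_0,v_4] = [v_4] − [v_0].
The 9×12 boundary matrix has rank 8 and Smith normal form diag(1,1,1,1,1,1,1,1).

Reading off H_k = ker ∂_k / im ∂_{k+1}:

  H_0: rank C_0 − rank ∂_1 = 9 − 8 = 1, and the invariant factors of ∂_1 are all 1, so H_0 ≅ Z.
  H_1: rank ker ∂_1 − rank ∂_2 = (12 − 8) − 0 = 4, and there is no ∂_2, so H_1 ≅ Z^4.

As a check, the Euler characteristic is 9 − 12 = -3, which agrees with 1 − 4 = -3.

H_0 ≅ Z,  H_1 ≅ Z^4.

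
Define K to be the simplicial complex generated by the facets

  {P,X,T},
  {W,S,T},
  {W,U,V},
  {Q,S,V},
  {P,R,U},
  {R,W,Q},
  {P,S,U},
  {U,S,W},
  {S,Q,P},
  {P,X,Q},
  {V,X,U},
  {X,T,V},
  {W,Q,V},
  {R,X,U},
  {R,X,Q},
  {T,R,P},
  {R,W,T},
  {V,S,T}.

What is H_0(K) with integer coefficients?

Order the vertices as P < Q < R < S < T < U < V < W < X. Listing each simplex with vertices in this order, K has dimension 2 with simplices:

  0-simplices (9): P, Q, R, S, T, U, V, W, X
  1-simplices (27): PQ, PR, PS, PT, PU, PX, QR, QS, QV, QW, QX, RT, RU, RW, RX, ST, SU, SV, SW, TV, TW, TX, UV, UW, UX, VW, VX
  2-simplices (18): PQS, PQX, PRT, PRU, PSU, PTX, QRW, QRX, QSV, QVW, RTW, RUX, STV, STW, SUW, TVX, UVW, UVX

giving chain groups C_0 ≅ Z^9, C_1 ≅ Z^27, C_2 ≅ Z^18.

The boundary map ∂_1: C_1 → C_0 is given by ∂[p,q] = [q] − [p]. For instance
  ∂TW = W − T.
This gives a 9×27 integer matrix of rank 8; reducing to Smith normal form yields diagonal entries (1,1,1,1,1,1,1,1).

∂_2: C_2 → C_1 acts by ∂[p,q,r] = [q,r] − [p,r] + [p,q]. For instance
  ∂QRW = RW − QW + QR,
  ∂STW = TW − SW + ST.
This gives a 27×18 integer matrix of rank 18; reducing to Smith normal form yields diagonal entries (1,1,1,1,1,1,1,1,1,1,1,1,1,1,1,1,1,2).

From H_k ≅ ker(∂_k) / im(∂_{k+1}) we obtain:

  H_0: rank C_0 − rank ∂_1 = 9 − 8 = 1, and the invariant factors of ∂_1 are all 1, so H_0 = Z.

(K is a triangulation of the Klein bottle.)

H_0 ≅ Z.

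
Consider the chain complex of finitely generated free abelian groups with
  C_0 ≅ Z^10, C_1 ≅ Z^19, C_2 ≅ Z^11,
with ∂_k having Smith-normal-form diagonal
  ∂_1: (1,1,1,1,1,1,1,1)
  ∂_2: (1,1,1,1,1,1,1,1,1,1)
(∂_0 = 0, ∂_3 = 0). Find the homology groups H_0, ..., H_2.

H_0: b_0 = 10 − 0 − 8 = 2; torsion from ∂_1 factors > 1: none. So H_0 = Z^2.
H_1: b_1 = 19 − 8 − 10 = 1; torsion from ∂_2 factors > 1: none. So H_1 = Z.
H_2: b_2 = 11 − 10 − 0 = 1; torsion from ∂_3 factors > 1: none. So H_2 = Z.

H_0 = Z^2,  H_1 = Z,  H_2 = Z.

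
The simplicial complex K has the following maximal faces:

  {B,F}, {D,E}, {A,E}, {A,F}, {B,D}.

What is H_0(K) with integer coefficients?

Take the total order A < B < D < E < F on the vertex set. Then K (dimension 1) consists of the simplices:

  0-simplices (5): A, B, D, E, F
  1-simplices (5): AE, AF, BD, BF, DE

giving chain groups C_0 ≅ Z^5, C_1 ≅ Z^5.

Boundary ∂_1: C_1 → C_0 sends each edge [p,q] (with p < q) to q − p.
As a 5×5 matrix over Z this has rank 4, with invariant factors (1,1,1,1).

Reading off H_k = ker ∂_k / im ∂_{k+1}:

  H_0: rank C_0 − rank ∂_1 = 5 − 4 = 1, and the invariant factors of ∂_1 are all 1, so H_0 ≅ Z.

H_0 = Z.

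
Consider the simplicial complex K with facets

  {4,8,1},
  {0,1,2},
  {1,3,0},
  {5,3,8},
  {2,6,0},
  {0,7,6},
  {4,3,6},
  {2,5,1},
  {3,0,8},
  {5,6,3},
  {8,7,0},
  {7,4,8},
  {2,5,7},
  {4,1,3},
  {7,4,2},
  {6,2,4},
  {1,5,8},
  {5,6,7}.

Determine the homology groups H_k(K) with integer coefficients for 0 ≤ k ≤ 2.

We work with the vertex ordering 0 < 1 < 2 < 3 < 4 < 5 < 6 < 7 < 8. The simplices of K, each written with vertices in increasing order, are:

  0-simplices (9): [0], [1], [2], [3], [4], [5], [6], [7], [8]
  1-simplices (27): (27 of them)
  2-simplices (18): [0,1,2], [0,1,3], [0,2,6], [0,3,8], [0,6,7], [0,7,8], [1,2,5], [1,3,4], [1,4,8], [1,5,8], [2,4,6], [2,4,7], [2,5,7], [3,4,6], [3,5,6], [3,5,8], [4,7,8], [5,6,7]

so the chain groups are C_0 ≅ Z^9, C_1 ≅ Z^27, C_2 ≅ Z^18.

The boundary map ∂_1: C_1 → C_0 is given by ∂[p,q] = [q] − [p].
This gives a 9×27 integer matrix of rank 8; reducing to Smith normal form yields diagonal entries (1,1,1,1,1,1,1,1).

The boundary map ∂_2: C_2 → C_1 sends each 2-simplex [p,q,r] to [q,r] − [p,r] + [p,q]. For instance
  ∂[5,6,7] = [6,7] − [5,7] + [5,6],
  ∂[0,1,3] = [1,3] − [0,3] + [0,1].
As a 27×18 matrix over Z this has rank 18, with invariant factors (1,1,1,1,1,1,1,1,1,1,1,1,1,1,1,1,1,2).

Now H_k = ker ∂_k / im ∂_{k+1}, so:

  H_0: rank C_0 − rank ∂_1 = 9 − 8 = 1, and the invariant factors of ∂_1 are all 1, so H_0 = Z.
  H_1: rank ker ∂_1 − rank ∂_2 = (27 − 8) − 18 = 1, and ∂_2 has invariant factor 2 > 1, so H_1 = Z ⊕ Z/2Z.
  H_2: rank ker ∂_2 − rank ∂_3 = (18 − 18) − 0 = 0, and there is no ∂_3, so H_2 = 0.

H_0 ≅ Z,  H_1 ≅ Z ⊕ Z/2Z,  H_2 = 0.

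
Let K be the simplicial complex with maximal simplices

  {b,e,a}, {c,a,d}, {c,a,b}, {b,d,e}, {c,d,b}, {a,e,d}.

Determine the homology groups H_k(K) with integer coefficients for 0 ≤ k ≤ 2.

H_0 ≅ Z,  H_1 = 0,  H_2 ≅ Z.

Take the total order a < b < c < d < e on the vertex set. Then K (dimension 2) consists of the simplices:

  0-simplices (5): a, b, c, d, e
  1-simplices (9): ab, ac, ad, ae, bc, bd, be, cd, de
  2-simplices (6): abc, abe, acd, ade, bcd, bde

giving chain groups C_0 ≅ Z^5, C_1 ≅ Z^9, C_2 ≅ Z^6.

Boundary ∂_1: C_1 → C_0 is given by ∂[p,q] = [q] − [p]. For instance
  ∂ad = d − a.
This gives a 5×9 integer matrix of rank 4; reducing to Smith normal form yields diagonal entries (1,1,1,1).

Boundary ∂_2: C_2 → C_1 acts by ∂[p,q,r] = [q,r] − [p,r] + [p,q]. For instance
  ∂abe = be − ae + ab,
  ∂abc = bc − ac + ab.
The resulting 9×6 matrix has rank 5, and its Smith normal form has invariant factors (1,1,1,1,1).

Now H_k = ker ∂_k / im ∂_{k+1}, so:

  H_0: rank C_0 − rank ∂_1 = 5 − 4 = 1, and the invariant factors of ∂_1 are all 1, so H_0 ≅ Z.
  H_1: rank ker ∂_1 − rank ∂_2 = (9 − 4) − 5 = 0, and the invariant factors of ∂_2 are all 1, so H_1 ≅ 0.
  H_2: rank ker ∂_2 − rank ∂_3 = (6 − 5) − 0 = 1, and there is no ∂_3, so H_2 ≅ Z.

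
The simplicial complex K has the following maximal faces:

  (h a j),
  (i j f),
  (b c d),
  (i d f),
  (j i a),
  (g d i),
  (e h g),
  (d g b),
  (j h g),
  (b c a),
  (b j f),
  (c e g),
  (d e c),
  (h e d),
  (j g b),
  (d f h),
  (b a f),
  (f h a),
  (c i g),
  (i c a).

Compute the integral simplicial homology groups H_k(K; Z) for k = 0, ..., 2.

H_0 ≅ Z,  H_1 ≅ Z ⊕ Z/2,  H_2 = 0.

We work with the vertex ordering a < b < c < d < e < f < g < h < i < j. The simplices of K, each written with vertices in increasing order, are:

  0-simplices (10): a, b, c, d, e, f, g, h, i, j
  1-simplices (30): ab, ac, af, ah, ai, aj, bc, bd, bf, bg, bj, cd, ce, cg, ci, de, df, dg, dh, di, eg, eh, fh, fi, fj, gh, gi, gj, hj, ij
  2-simplices (20): abc, abf, aci, afh, ahj, aij, bcd, bdg, bfj, bgj, cde, ceg, cgi, deh, dfh, dfi, dgi, egh, fij, ghj

giving chain groups C_0 ≅ Z^10, C_1 ≅ Z^30, C_2 ≅ Z^20.

Boundary ∂_1: C_1 → C_0 sends each edge [p,q] (with p < q) to q − p. For instance
  ∂ci = i − c.
The resulting 10×30 matrix has rank 9, and its Smith normal form has invariant factors (1,1,1,1,1,1,1,1,1).

Boundary ∂_2: C_2 → C_1 acts by ∂[p,q,r] = [q,r] − [p,r] + [p,q]. For instance
  ∂abf = bf − af + ab,
  ∂abc = bc − ac + ab.
As a 30×20 matrix over Z this has rank 20, with invariant factors (1,1,1,1,1,1,1,1,1,1,1,1,1,1,1,1,1,1,1,2).

Reading off H_k = ker ∂_k / im ∂_{k+1}:

  H_0: rank C_0 − rank ∂_1 = 10 − 9 = 1, and the invariant factors of ∂_1 are all 1, so H_0 = Z.
  H_1: rank ker ∂_1 − rank ∂_2 = (30 − 9) − 20 = 1, and ∂_2 has invariant factor 2 > 1, so H_1 = Z ⊕ Z/2.
  H_2: rank ker ∂_2 − rank ∂_3 = (20 − 20) − 0 = 0, and there is no ∂_3, so H_2 = 0.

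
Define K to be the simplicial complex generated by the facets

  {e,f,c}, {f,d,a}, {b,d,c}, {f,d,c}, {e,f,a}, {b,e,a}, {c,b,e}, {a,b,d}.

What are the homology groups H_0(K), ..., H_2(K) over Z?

Order the vertices as a < b < c < d < e < f. Listing each simplex with vertices in this order, K has dimension 2 with simplices:

  0-simplices (6): a, b, c, d, e, f
  1-simplices (12): ab, ad, ae, af, bc, bd, be, cd, ce, cf, df, ef
  2-simplices (8): abd, abe, adf, aef, bcd, bce, cdf, cef

Hence C_0 ≅ Z^6, C_1 ≅ Z^12, C_2 ≅ Z^8.

The boundary map ∂_1: C_1 → C_0 maps an edge to its endpoints' difference, ∂[p,q] = q − p. For instance
  ∂bd = d − b.
The 6×12 boundary matrix has rank 5 and Smith normal form diag(1,1,1,1,1).

∂_2: C_2 → C_1 maps a triangle to the signed sum of its edges. For instance
  ∂cef = ef − cf + ce,
  ∂bcd = cd − bd + bc.
The resulting 12×8 matrix has rank 7, and its Smith normal form has invariant factors (1,1,1,1,1,1,1).

From H_k ≅ ker(∂_k) / im(∂_{k+1}) we obtain:

  H_0: rank C_0 − rank ∂_1 = 6 − 5 = 1, and the invariant factors of ∂_1 are all 1, so H_0 = Z.
  H_1: rank ker ∂_1 − rank ∂_2 = (12 − 5) − 7 = 0, and the invariant factors of ∂_2 are all 1, so H_1 = 0.
  H_2: rank ker ∂_2 − rank ∂_3 = (8 − 7) − 0 = 1, and there is no ∂_3, so H_2 = Z.

H_0 ≅ Z,  H_1 = 0,  H_2 ≅ Z.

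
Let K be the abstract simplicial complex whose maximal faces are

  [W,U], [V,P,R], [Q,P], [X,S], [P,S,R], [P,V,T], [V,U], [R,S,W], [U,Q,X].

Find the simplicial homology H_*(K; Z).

K has 9 vertices, 16 edges, 5 triangles.
rank ∂_0 = 0, rank ∂_1 = 8 ⇒ b_0 = 9 − 0 − 8 = 1; all invariant factors of ∂_1 are 1 so no torsion. So H_0 = Z.
rank ∂_1 = 8, rank ∂_2 = 5 ⇒ b_1 = 16 − 8 − 5 = 3; all invariant factors of ∂_2 are 1 so no torsion. So H_1 = Z^3.
rank ∂_2 = 5, rank ∂_3 = 0 ⇒ b_2 = 5 − 5 − 0 = 0. So H_2 = 0.

H_0 = Z,  H_1 = Z^3,  H_2 = 0.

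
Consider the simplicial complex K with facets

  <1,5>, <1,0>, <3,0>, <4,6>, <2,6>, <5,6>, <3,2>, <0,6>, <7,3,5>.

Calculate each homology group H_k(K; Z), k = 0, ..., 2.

We work with the vertex ordering 0 < 1 < 2 < 3 < 4 < 5 < 6 < 7. The simplices of K, each written with vertices in increasing order, are:

  0-simplices (8): [0], [1], [2], [3], [4], [5], [6], [7]
  1-simplices (11): [0,1], [0,3], [0,6], [1,5], [2,3], [2,6], [3,5], [3,7], [4,6], [5,6], [5,7]
  2-simplices (1): [3,5,7]

so the chain groups are C_0 ≅ Z^8, C_1 ≅ Z^11, C_2 ≅ Z^1.

∂_1: C_1 → C_0 sends each edge [p,q] (with p < q) to q − p.
As a 8×11 matrix over Z this has rank 7, with invariant factors (1,1,1,1,1,1,1).

Boundary ∂_2: C_2 → C_1 acts by ∂[p,q,r] = [q,r] − [p,r] + [p,q]. For instance
  ∂[3,5,7] = [5,7] − [3,7] + [3,5].
As a 11×1 matrix over Z this has rank 1, with invariant factors (1).

Now H_k = ker ∂_k / im ∂_{k+1}, so:

  H_0: rank C_0 − rank ∂_1 = 8 − 7 = 1, and the invariant factors of ∂_1 are all 1, so H_0 ≅ Z.
  H_1: rank ker ∂_1 − rank ∂_2 = (11 − 7) − 1 = 3, and the invariant factors of ∂_2 are all 1, so H_1 ≅ Z^3.
  H_2: rank ker ∂_2 − rank ∂_3 = (1 − 1) − 0 = 0, and there is no ∂_3, so H_2 ≅ 0.

As a check, the Euler characteristic is 8 − 11 + 1 = -2, which agrees with 1 − 3 + 0 = -2.

H_0 = Z,  H_1 = Z^3,  H_2 = 0.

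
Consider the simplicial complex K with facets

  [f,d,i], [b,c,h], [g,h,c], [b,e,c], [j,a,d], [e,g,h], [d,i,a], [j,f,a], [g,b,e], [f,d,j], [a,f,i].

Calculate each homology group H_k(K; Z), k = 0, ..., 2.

H_0 ≅ Z^2,  H_1 ≅ Z,  H_2 ≅ Z.

We work with the vertex ordering a < b < c < d < e < f < g < h < i < j. The simplices of K, each written with vertices in increasing order, are:

  0-simplices (10): a, b, c, d, e, f, g, h, i, j
  1-simplices (19): ad, af, ai, aj, bc, be, bg, bh, ce, cg, ch, df, di, dj, eg, eh, fi, fj, gh
  2-simplices (11): adi, adj, afi, afj, bce, bch, beg, cgh, dfi, dfj, egh

Hence C_0 ≅ Z^10, C_1 ≅ Z^19, C_2 ≅ Z^11.

Boundary ∂_1: C_1 → C_0 is given by ∂[p,q] = [q] − [p].
The 10×19 boundary matrix has rank 8 and Smith normal form diag(1,1,1,1,1,1,1,1).

The boundary map ∂_2: C_2 → C_1 acts by ∂[p,q,r] = [q,r] − [p,r] + [p,q]. For instance
  ∂bce = ce − be + bc,
  ∂dfi = fi − di + df.
The 19×11 boundary matrix has rank 10 and Smith normal form diag(1,1,1,1,1,1,1,1,1,1).

Computing H_k = (kernel of ∂_k) / (image of ∂_{k+1}):

  H_0: rank C_0 − rank ∂_1 = 10 − 8 = 2, and the invariant factors of ∂_1 are all 1, so H_0 ≅ Z^2.
  H_1: rank ker ∂_1 − rank ∂_2 = (19 − 8) − 10 = 1, and the invariant factors of ∂_2 are all 1, so H_1 ≅ Z.
  H_2: rank ker ∂_2 − rank ∂_3 = (11 − 10) − 0 = 1, and there is no ∂_3, so H_2 ≅ Z.

As a check, the Euler characteristic is 10 − 19 + 11 = 2, which agrees with 2 − 1 + 1 = 2.
(K is a triangulation of the disjoint union of the Möbius band and the 2-sphere S^2.)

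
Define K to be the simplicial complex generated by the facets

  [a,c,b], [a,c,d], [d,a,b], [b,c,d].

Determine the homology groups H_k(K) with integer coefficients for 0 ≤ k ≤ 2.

Take the total order a < b < c < d on the vertex set. Then K (dimension 2) consists of the simplices:

  0-simplices (4): a, b, c, d
  1-simplices (6): ab, ac, ad, bc, bd, cd
  2-simplices (4): abc, abd, acd, bcd

Hence C_0 ≅ Z^4, C_1 ≅ Z^6, C_2 ≅ Z^4.

∂_1: C_1 → C_0 maps an edge to its endpoints' difference, ∂[p,q] = q − p. For instance
  ∂cd = d − c.
The resulting 4×6 matrix has rank 3, and its Smith normal form has invariant factors (1,1,1).

Boundary ∂_2: C_2 → C_1 acts by ∂[p,q,r] = [q,r] − [p,r] + [p,q]. For instance
  ∂acd = cd − ad + ac,
  ∂abd = bd − ad + ab.
As a 6×4 matrix over Z this has rank 3, with invariant factors (1,1,1).

Now H_k = ker ∂_k / im ∂_{k+1}, so:

  H_0: rank C_0 − rank ∂_1 = 4 − 3 = 1, and the invariant factors of ∂_1 are all 1, so H_0 ≅ Z.
  H_1: rank ker ∂_1 − rank ∂_2 = (6 − 3) − 3 = 0, and the invariant factors of ∂_2 are all 1, so H_1 ≅ 0.
  H_2: rank ker ∂_2 − rank ∂_3 = (4 − 3) − 0 = 1, and there is no ∂_3, so H_2 ≅ Z.

As a check, the Euler characteristic is 4 − 6 + 4 = 2, which agrees with 1 − 0 + 1 = 2.
(K is a triangulation of the 2-sphere S^2.)

H_0 ≅ Z,  H_1 = 0,  H_2 ≅ Z.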